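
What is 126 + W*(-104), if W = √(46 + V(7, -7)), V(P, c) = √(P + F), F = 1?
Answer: 126 - 104*√(46 + 2*√2) ≈ -600.72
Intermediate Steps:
V(P, c) = √(1 + P) (V(P, c) = √(P + 1) = √(1 + P))
W = √(46 + 2*√2) (W = √(46 + √(1 + 7)) = √(46 + √8) = √(46 + 2*√2) ≈ 6.9877)
126 + W*(-104) = 126 + √(46 + 2*√2)*(-104) = 126 - 104*√(46 + 2*√2)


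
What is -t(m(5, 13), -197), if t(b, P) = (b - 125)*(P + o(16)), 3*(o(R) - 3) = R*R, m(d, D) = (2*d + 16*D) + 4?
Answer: 31622/3 ≈ 10541.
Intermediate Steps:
m(d, D) = 4 + 2*d + 16*D
o(R) = 3 + R²/3 (o(R) = 3 + (R*R)/3 = 3 + R²/3)
t(b, P) = (-125 + b)*(265/3 + P) (t(b, P) = (b - 125)*(P + (3 + (⅓)*16²)) = (-125 + b)*(P + (3 + (⅓)*256)) = (-125 + b)*(P + (3 + 256/3)) = (-125 + b)*(P + 265/3) = (-125 + b)*(265/3 + P))
-t(m(5, 13), -197) = -(-33125/3 - 125*(-197) + 265*(4 + 2*5 + 16*13)/3 - 197*(4 + 2*5 + 16*13)) = -(-33125/3 + 24625 + 265*(4 + 10 + 208)/3 - 197*(4 + 10 + 208)) = -(-33125/3 + 24625 + (265/3)*222 - 197*222) = -(-33125/3 + 24625 + 19610 - 43734) = -1*(-31622/3) = 31622/3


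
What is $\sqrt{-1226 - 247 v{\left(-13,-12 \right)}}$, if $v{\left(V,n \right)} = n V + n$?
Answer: $i \sqrt{36794} \approx 191.82 i$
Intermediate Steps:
$v{\left(V,n \right)} = n + V n$ ($v{\left(V,n \right)} = V n + n = n + V n$)
$\sqrt{-1226 - 247 v{\left(-13,-12 \right)}} = \sqrt{-1226 - 247 \left(- 12 \left(1 - 13\right)\right)} = \sqrt{-1226 - 247 \left(\left(-12\right) \left(-12\right)\right)} = \sqrt{-1226 - 35568} = \sqrt{-36794} = i \sqrt{36794}$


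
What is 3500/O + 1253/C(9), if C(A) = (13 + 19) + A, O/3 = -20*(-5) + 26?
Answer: 44081/1107 ≈ 39.820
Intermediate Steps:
O = 378 (O = 3*(-20*(-5) + 26) = 3*(100 + 26) = 3*126 = 378)
C(A) = 32 + A
3500/O + 1253/C(9) = 3500/378 + 1253/(32 + 9) = 3500*(1/378) + 1253/41 = 250/27 + 1253*(1/41) = 250/27 + 1253/41 = 44081/1107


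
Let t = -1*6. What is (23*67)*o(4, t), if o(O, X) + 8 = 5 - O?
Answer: -10787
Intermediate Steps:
t = -6
o(O, X) = -3 - O (o(O, X) = -8 + (5 - O) = -3 - O)
(23*67)*o(4, t) = (23*67)*(-3 - 1*4) = 1541*(-3 - 4) = 1541*(-7) = -10787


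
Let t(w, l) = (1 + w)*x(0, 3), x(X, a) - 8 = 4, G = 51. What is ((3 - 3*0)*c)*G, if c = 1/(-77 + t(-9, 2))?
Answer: -153/173 ≈ -0.88439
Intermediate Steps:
x(X, a) = 12 (x(X, a) = 8 + 4 = 12)
t(w, l) = 12 + 12*w (t(w, l) = (1 + w)*12 = 12 + 12*w)
c = -1/173 (c = 1/(-77 + (12 + 12*(-9))) = 1/(-77 + (12 - 108)) = 1/(-77 - 96) = 1/(-173) = -1/173 ≈ -0.0057803)
((3 - 3*0)*c)*G = ((3 - 3*0)*(-1/173))*51 = ((3 + 0)*(-1/173))*51 = (3*(-1/173))*51 = -3/173*51 = -153/173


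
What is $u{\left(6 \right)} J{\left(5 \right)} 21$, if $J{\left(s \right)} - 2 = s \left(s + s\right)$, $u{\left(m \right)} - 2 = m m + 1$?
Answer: $42588$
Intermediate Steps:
$u{\left(m \right)} = 3 + m^{2}$ ($u{\left(m \right)} = 2 + \left(m m + 1\right) = 2 + \left(m^{2} + 1\right) = 2 + \left(1 + m^{2}\right) = 3 + m^{2}$)
$J{\left(s \right)} = 2 + 2 s^{2}$ ($J{\left(s \right)} = 2 + s \left(s + s\right) = 2 + s 2 s = 2 + 2 s^{2}$)
$u{\left(6 \right)} J{\left(5 \right)} 21 = \left(3 + 6^{2}\right) \left(2 + 2 \cdot 5^{2}\right) 21 = \left(3 + 36\right) \left(2 + 2 \cdot 25\right) 21 = 39 \left(2 + 50\right) 21 = 39 \cdot 52 \cdot 21 = 39 \cdot 1092 = 42588$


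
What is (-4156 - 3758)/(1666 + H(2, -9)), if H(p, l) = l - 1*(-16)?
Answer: -7914/1673 ≈ -4.7304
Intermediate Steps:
H(p, l) = 16 + l (H(p, l) = l + 16 = 16 + l)
(-4156 - 3758)/(1666 + H(2, -9)) = (-4156 - 3758)/(1666 + (16 - 9)) = -7914/(1666 + 7) = -7914/1673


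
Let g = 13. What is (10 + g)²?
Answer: 529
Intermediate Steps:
(10 + g)² = (10 + 13)² = 23² = 529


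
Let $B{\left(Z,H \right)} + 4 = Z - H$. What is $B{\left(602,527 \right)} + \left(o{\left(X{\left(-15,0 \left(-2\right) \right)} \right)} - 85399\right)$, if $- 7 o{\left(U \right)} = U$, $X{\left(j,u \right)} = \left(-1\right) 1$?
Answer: $- \frac{597295}{7} \approx -85328.0$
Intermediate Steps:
$B{\left(Z,H \right)} = -4 + Z - H$ ($B{\left(Z,H \right)} = -4 - \left(H - Z\right) = -4 + Z - H$)
$X{\left(j,u \right)} = -1$
$o{\left(U \right)} = - \frac{U}{7}$
$B{\left(602,527 \right)} + \left(o{\left(X{\left(-15,0 \left(-2\right) \right)} \right)} - 85399\right) = \left(-4 + 602 - 527\right) - \frac{597792}{7} = \left(-4 + 602 - 527\right) + \left(\frac{1}{7} - 85399\right) = 71 - \frac{597792}{7} = - \frac{597295}{7}$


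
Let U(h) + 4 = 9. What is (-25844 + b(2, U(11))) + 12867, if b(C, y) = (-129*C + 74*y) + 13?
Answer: -12852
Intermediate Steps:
U(h) = 5 (U(h) = -4 + 9 = 5)
b(C, y) = 13 - 129*C + 74*y
(-25844 + b(2, U(11))) + 12867 = (-25844 + (13 - 129*2 + 74*5)) + 12867 = (-25844 + (13 - 258 + 370)) + 12867 = (-25844 + 125) + 12867 = -25719 + 12867 = -12852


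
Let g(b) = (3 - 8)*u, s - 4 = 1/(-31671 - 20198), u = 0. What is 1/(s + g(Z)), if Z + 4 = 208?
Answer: 51869/207475 ≈ 0.25000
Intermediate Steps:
Z = 204 (Z = -4 + 208 = 204)
s = 207475/51869 (s = 4 + 1/(-31671 - 20198) = 4 + 1/(-51869) = 4 - 1/51869 = 207475/51869 ≈ 4.0000)
g(b) = 0 (g(b) = (3 - 8)*0 = -5*0 = 0)
1/(s + g(Z)) = 1/(207475/51869 + 0) = 1/(207475/51869) = 51869/207475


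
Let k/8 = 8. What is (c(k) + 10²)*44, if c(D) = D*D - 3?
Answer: 184492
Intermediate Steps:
k = 64 (k = 8*8 = 64)
c(D) = -3 + D² (c(D) = D² - 3 = -3 + D²)
(c(k) + 10²)*44 = ((-3 + 64²) + 10²)*44 = ((-3 + 4096) + 100)*44 = (4093 + 100)*44 = 4193*44 = 184492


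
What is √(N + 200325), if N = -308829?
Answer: 6*I*√3014 ≈ 329.4*I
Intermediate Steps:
√(N + 200325) = √(-308829 + 200325) = √(-108504) = 6*I*√3014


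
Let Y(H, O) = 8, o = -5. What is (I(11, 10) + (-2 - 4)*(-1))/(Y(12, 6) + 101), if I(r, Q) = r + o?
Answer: 12/109 ≈ 0.11009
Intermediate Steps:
I(r, Q) = -5 + r (I(r, Q) = r - 5 = -5 + r)
(I(11, 10) + (-2 - 4)*(-1))/(Y(12, 6) + 101) = ((-5 + 11) + (-2 - 4)*(-1))/(8 + 101) = (6 - 6*(-1))/109 = (6 + 6)*(1/109) = 12*(1/109) = 12/109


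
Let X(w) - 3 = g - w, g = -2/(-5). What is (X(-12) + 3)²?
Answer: 8464/25 ≈ 338.56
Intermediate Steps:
g = ⅖ (g = -2*(-⅕) = ⅖ ≈ 0.40000)
X(w) = 17/5 - w (X(w) = 3 + (⅖ - w) = 17/5 - w)
(X(-12) + 3)² = ((17/5 - 1*(-12)) + 3)² = ((17/5 + 12) + 3)² = (77/5 + 3)² = (92/5)² = 8464/25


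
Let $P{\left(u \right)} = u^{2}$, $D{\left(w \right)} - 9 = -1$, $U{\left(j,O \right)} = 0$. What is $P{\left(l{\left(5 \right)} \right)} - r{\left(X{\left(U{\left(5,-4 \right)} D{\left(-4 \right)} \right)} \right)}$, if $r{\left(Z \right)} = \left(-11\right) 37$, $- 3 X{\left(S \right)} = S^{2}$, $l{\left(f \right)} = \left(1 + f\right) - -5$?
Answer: $528$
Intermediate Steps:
$D{\left(w \right)} = 8$ ($D{\left(w \right)} = 9 - 1 = 8$)
$l{\left(f \right)} = 6 + f$ ($l{\left(f \right)} = \left(1 + f\right) + 5 = 6 + f$)
$X{\left(S \right)} = - \frac{S^{2}}{3}$
$r{\left(Z \right)} = -407$
$P{\left(l{\left(5 \right)} \right)} - r{\left(X{\left(U{\left(5,-4 \right)} D{\left(-4 \right)} \right)} \right)} = \left(6 + 5\right)^{2} - -407 = 11^{2} + 407 = 121 + 407 = 528$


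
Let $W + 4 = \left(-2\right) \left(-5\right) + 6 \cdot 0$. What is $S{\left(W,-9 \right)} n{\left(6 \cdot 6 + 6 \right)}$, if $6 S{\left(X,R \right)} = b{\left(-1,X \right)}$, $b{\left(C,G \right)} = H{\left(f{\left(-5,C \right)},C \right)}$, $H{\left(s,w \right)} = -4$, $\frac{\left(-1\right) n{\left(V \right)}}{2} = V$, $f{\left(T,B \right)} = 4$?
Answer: $56$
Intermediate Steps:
$n{\left(V \right)} = - 2 V$
$b{\left(C,G \right)} = -4$
$W = 6$ ($W = -4 + \left(\left(-2\right) \left(-5\right) + 6 \cdot 0\right) = -4 + \left(10 + 0\right) = -4 + 10 = 6$)
$S{\left(X,R \right)} = - \frac{2}{3}$ ($S{\left(X,R \right)} = \frac{1}{6} \left(-4\right) = - \frac{2}{3}$)
$S{\left(W,-9 \right)} n{\left(6 \cdot 6 + 6 \right)} = - \frac{2 \left(- 2 \left(6 \cdot 6 + 6\right)\right)}{3} = - \frac{2 \left(- 2 \left(36 + 6\right)\right)}{3} = - \frac{2 \left(\left(-2\right) 42\right)}{3} = \left(- \frac{2}{3}\right) \left(-84\right) = 56$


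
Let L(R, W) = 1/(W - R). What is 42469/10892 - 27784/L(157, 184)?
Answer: -1167255341/1556 ≈ -7.5016e+5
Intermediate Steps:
42469/10892 - 27784/L(157, 184) = 42469/10892 - 27784/((-1/(157 - 1*184))) = 42469*(1/10892) - 27784/((-1/(157 - 184))) = 6067/1556 - 27784/((-1/(-27))) = 6067/1556 - 27784/((-1*(-1/27))) = 6067/1556 - 27784/1/27 = 6067/1556 - 27784*27 = 6067/1556 - 750168 = -1167255341/1556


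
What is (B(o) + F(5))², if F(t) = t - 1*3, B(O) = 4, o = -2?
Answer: 36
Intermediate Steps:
F(t) = -3 + t (F(t) = t - 3 = -3 + t)
(B(o) + F(5))² = (4 + (-3 + 5))² = (4 + 2)² = 6² = 36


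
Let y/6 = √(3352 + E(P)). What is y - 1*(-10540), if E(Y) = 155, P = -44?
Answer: 10540 + 6*√3507 ≈ 10895.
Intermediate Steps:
y = 6*√3507 (y = 6*√(3352 + 155) = 6*√3507 ≈ 355.32)
y - 1*(-10540) = 6*√3507 - 1*(-10540) = 6*√3507 + 10540 = 10540 + 6*√3507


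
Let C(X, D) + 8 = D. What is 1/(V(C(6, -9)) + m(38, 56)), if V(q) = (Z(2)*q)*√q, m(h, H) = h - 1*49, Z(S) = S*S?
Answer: I/(-11*I + 68*√17) ≈ -0.00013972 + 0.0035612*I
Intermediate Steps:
Z(S) = S²
C(X, D) = -8 + D
m(h, H) = -49 + h (m(h, H) = h - 49 = -49 + h)
V(q) = 4*q^(3/2) (V(q) = (2²*q)*√q = (4*q)*√q = 4*q^(3/2))
1/(V(C(6, -9)) + m(38, 56)) = 1/(4*(-8 - 9)^(3/2) + (-49 + 38)) = 1/(4*(-17)^(3/2) - 11) = 1/(4*(-17*I*√17) - 11) = 1/(-68*I*√17 - 11) = 1/(-11 - 68*I*√17)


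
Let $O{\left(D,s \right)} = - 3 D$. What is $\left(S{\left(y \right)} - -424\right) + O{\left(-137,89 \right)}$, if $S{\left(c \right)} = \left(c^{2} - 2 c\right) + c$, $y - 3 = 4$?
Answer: $877$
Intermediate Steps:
$y = 7$ ($y = 3 + 4 = 7$)
$S{\left(c \right)} = c^{2} - c$
$\left(S{\left(y \right)} - -424\right) + O{\left(-137,89 \right)} = \left(7 \left(-1 + 7\right) - -424\right) - -411 = \left(7 \cdot 6 + 424\right) + 411 = \left(42 + 424\right) + 411 = 466 + 411 = 877$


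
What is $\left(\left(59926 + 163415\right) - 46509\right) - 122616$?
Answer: $54216$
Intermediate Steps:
$\left(\left(59926 + 163415\right) - 46509\right) - 122616 = \left(223341 - 46509\right) - 122616 = 176832 - 122616 = 54216$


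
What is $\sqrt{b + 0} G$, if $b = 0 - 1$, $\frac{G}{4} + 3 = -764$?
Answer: $- 3068 i \approx - 3068.0 i$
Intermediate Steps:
$G = -3068$ ($G = -12 + 4 \left(-764\right) = -12 - 3056 = -3068$)
$b = -1$
$\sqrt{b + 0} G = \sqrt{-1 + 0} \left(-3068\right) = \sqrt{-1} \left(-3068\right) = i \left(-3068\right) = - 3068 i$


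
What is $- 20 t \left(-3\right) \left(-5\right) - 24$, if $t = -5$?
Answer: $1476$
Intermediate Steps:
$- 20 t \left(-3\right) \left(-5\right) - 24 = - 20 \left(-5\right) \left(-3\right) \left(-5\right) - 24 = - 20 \cdot 15 \left(-5\right) - 24 = \left(-20\right) \left(-75\right) - 24 = 1500 - 24 = 1476$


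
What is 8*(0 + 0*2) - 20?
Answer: -20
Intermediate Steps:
8*(0 + 0*2) - 20 = 8*(0 + 0) - 20 = 8*0 - 20 = 0 - 20 = -20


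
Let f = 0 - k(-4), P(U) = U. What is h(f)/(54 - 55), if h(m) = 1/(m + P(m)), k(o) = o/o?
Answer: ½ ≈ 0.50000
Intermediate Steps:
k(o) = 1
f = -1 (f = 0 - 1*1 = 0 - 1 = -1)
h(m) = 1/(2*m) (h(m) = 1/(m + m) = 1/(2*m))
h(f)/(54 - 55) = ((½)/(-1))/(54 - 55) = ((½)*(-1))/(-1) = -½*(-1) = ½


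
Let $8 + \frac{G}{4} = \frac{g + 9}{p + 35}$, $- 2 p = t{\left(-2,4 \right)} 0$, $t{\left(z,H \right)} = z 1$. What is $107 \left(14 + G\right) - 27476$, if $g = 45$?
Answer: $- \frac{1005958}{35} \approx -28742.0$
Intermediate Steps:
$t{\left(z,H \right)} = z$
$p = 0$ ($p = - \frac{\left(-2\right) 0}{2} = \left(- \frac{1}{2}\right) 0 = 0$)
$G = - \frac{904}{35}$ ($G = -32 + 4 \frac{45 + 9}{0 + 35} = -32 + 4 \cdot \frac{54}{35} = -32 + \frac{216}{35} = - \frac{904}{35} \approx -25.829$)
$107 \left(14 + G\right) - 27476 = 107 \left(14 - \frac{904}{35}\right) - 27476 = 107 \left(- \frac{414}{35}\right) - 27476 = - \frac{44298}{35} - 27476 = - \frac{1005958}{35}$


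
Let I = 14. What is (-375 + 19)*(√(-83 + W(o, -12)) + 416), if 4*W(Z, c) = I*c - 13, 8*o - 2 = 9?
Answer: -148096 - 534*I*√57 ≈ -1.481e+5 - 4031.6*I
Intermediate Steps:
o = 11/8 (o = ¼ + (⅛)*9 = ¼ + 9/8 = 11/8 ≈ 1.3750)
W(Z, c) = -13/4 + 7*c/2 (W(Z, c) = (14*c - 13)/4 = (-13 + 14*c)/4 = -13/4 + 7*c/2)
(-375 + 19)*(√(-83 + W(o, -12)) + 416) = (-375 + 19)*(√(-83 + (-13/4 + (7/2)*(-12))) + 416) = -356*(√(-83 + (-13/4 - 42)) + 416) = -356*(√(-83 - 181/4) + 416) = -356*(√(-513/4) + 416) = -356*(3*I*√57/2 + 416) = -356*(416 + 3*I*√57/2) = -148096 - 534*I*√57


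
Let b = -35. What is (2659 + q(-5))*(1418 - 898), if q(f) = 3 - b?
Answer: 1402440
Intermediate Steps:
q(f) = 38 (q(f) = 3 - 1*(-35) = 3 + 35 = 38)
(2659 + q(-5))*(1418 - 898) = (2659 + 38)*(1418 - 898) = 2697*520 = 1402440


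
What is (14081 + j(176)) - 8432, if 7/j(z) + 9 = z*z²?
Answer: 30797031790/5451767 ≈ 5649.0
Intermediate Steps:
j(z) = 7/(-9 + z³) (j(z) = 7/(-9 + z*z²) = 7/(-9 + z³))
(14081 + j(176)) - 8432 = (14081 + 7/(-9 + 176³)) - 8432 = (14081 + 7/(-9 + 5451776)) - 8432 = (14081 + 7/5451767) - 8432 = 76766331134/5451767 - 8432 = 30797031790/5451767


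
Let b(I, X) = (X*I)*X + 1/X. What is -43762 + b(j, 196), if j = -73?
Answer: -558233479/196 ≈ -2.8481e+6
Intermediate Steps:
b(I, X) = 1/X + I*X² (b(I, X) = (I*X)*X + 1/X = I*X² + 1/X = 1/X + I*X²)
-43762 + b(j, 196) = -43762 + (1 - 73*196³)/196 = -43762 + (1 - 73*7529536)/196 = -43762 + (1 - 549656128)/196 = -43762 + (1/196)*(-549656127) = -43762 - 549656127/196 = -558233479/196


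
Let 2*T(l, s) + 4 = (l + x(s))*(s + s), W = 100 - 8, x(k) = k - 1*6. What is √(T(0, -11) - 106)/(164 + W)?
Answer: √79/256 ≈ 0.034720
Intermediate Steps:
x(k) = -6 + k (x(k) = k - 6 = -6 + k)
W = 92
T(l, s) = -2 + s*(-6 + l + s) (T(l, s) = -2 + ((l + (-6 + s))*(s + s))/2 = -2 + ((-6 + l + s)*(2*s))/2 = -2 + (2*s*(-6 + l + s))/2 = -2 + s*(-6 + l + s))
√(T(0, -11) - 106)/(164 + W) = √((-2 + 0*(-11) - 11*(-6 - 11)) - 106)/(164 + 92) = √((-2 + 0 - 11*(-17)) - 106)/256 = √((-2 + 0 + 187) - 106)/256 = √(185 - 106)/256 = √79/256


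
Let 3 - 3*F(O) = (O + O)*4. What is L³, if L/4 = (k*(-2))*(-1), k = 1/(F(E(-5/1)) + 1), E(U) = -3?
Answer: 64/125 ≈ 0.51200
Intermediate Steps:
F(O) = 1 - 8*O/3 (F(O) = 1 - (O + O)*4/3 = 1 - 2*O*4/3 = 1 - 8*O/3)
k = ⅒ (k = 1/((1 - 8/3*(-3)) + 1) = 1/((1 + 8) + 1) = 1/(9 + 1) = 1/10 = ⅒ ≈ 0.10000)
L = ⅘ (L = 4*(((⅒)*(-2))*(-1)) = 4*(-⅕*(-1)) = 4*(⅕) = ⅘ ≈ 0.80000)
L³ = (⅘)³ = 64/125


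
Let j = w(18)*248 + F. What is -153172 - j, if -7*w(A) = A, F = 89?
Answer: -1068363/7 ≈ -1.5262e+5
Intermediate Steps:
w(A) = -A/7
j = -3841/7 (j = -⅐*18*248 + 89 = -18/7*248 + 89 = -4464/7 + 89 = -3841/7 ≈ -548.71)
-153172 - j = -153172 - 1*(-3841/7) = -153172 + 3841/7 = -1068363/7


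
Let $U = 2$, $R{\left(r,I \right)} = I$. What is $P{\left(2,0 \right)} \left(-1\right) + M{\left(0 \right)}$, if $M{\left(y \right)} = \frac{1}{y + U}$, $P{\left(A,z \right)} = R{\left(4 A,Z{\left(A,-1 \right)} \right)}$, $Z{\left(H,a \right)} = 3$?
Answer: $- \frac{5}{2} \approx -2.5$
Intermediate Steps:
$P{\left(A,z \right)} = 3$
$M{\left(y \right)} = \frac{1}{2 + y}$ ($M{\left(y \right)} = \frac{1}{y + 2} = \frac{1}{2 + y}$)
$P{\left(2,0 \right)} \left(-1\right) + M{\left(0 \right)} = 3 \left(-1\right) + \frac{1}{2 + 0} = -3 + \frac{1}{2} = - \frac{5}{2}$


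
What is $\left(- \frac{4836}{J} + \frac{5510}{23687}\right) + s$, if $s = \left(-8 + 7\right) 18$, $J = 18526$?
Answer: $- \frac{3955664294}{219412681} \approx -18.028$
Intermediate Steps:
$s = -18$ ($s = \left(-1\right) 18 = -18$)
$\left(- \frac{4836}{J} + \frac{5510}{23687}\right) + s = \left(- \frac{4836}{18526} + \frac{5510}{23687}\right) - 18 = \left(\left(-4836\right) \frac{1}{18526} + 5510 \cdot \frac{1}{23687}\right) - 18 = \left(- \frac{2418}{9263} + \frac{5510}{23687}\right) - 18 = - \frac{6236036}{219412681} - 18 = - \frac{3955664294}{219412681}$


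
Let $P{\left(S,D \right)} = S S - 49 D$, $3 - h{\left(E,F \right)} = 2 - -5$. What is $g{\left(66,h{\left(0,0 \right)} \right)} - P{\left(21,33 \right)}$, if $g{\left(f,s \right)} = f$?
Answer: $1242$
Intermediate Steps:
$h{\left(E,F \right)} = -4$ ($h{\left(E,F \right)} = 3 - \left(2 - -5\right) = 3 - \left(2 + 5\right) = 3 - 7 = -4$)
$P{\left(S,D \right)} = S^{2} - 49 D$
$g{\left(66,h{\left(0,0 \right)} \right)} - P{\left(21,33 \right)} = 66 - \left(21^{2} - 1617\right) = 66 - \left(441 - 1617\right) = 66 - -1176 = 66 + 1176 = 1242$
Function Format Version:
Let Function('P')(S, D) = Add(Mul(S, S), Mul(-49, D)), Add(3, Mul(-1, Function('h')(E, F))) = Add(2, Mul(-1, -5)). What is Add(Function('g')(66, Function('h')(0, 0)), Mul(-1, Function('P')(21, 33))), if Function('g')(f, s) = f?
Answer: 1242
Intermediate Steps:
Function('h')(E, F) = -4 (Function('h')(E, F) = Add(3, Mul(-1, Add(2, Mul(-1, -5)))) = Add(3, Mul(-1, Add(2, 5))) = Add(3, Mul(-1, 7)) = Add(3, -7) = -4)
Function('P')(S, D) = Add(Pow(S, 2), Mul(-49, D))
Add(Function('g')(66, Function('h')(0, 0)), Mul(-1, Function('P')(21, 33))) = Add(66, Mul(-1, Add(Pow(21, 2), Mul(-49, 33)))) = Add(66, Mul(-1, Add(441, -1617))) = Add(66, Mul(-1, -1176)) = Add(66, 1176) = 1242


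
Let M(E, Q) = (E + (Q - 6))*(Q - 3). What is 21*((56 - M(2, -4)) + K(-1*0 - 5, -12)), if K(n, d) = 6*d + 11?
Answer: -1281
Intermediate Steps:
M(E, Q) = (-3 + Q)*(-6 + E + Q) (M(E, Q) = (E + (-6 + Q))*(-3 + Q) = (-6 + E + Q)*(-3 + Q) = (-3 + Q)*(-6 + E + Q))
K(n, d) = 11 + 6*d
21*((56 - M(2, -4)) + K(-1*0 - 5, -12)) = 21*((56 - (18 + (-4)**2 - 9*(-4) - 3*2 + 2*(-4))) + (11 + 6*(-12))) = 21*((56 - (18 + 16 + 36 - 6 - 8)) + (11 - 72)) = 21*((56 - 1*56) - 61) = 21*((56 - 56) - 61) = 21*(0 - 61) = 21*(-61) = -1281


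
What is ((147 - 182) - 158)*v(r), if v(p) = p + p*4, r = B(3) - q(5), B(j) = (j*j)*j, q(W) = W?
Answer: -21230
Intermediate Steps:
B(j) = j³ (B(j) = j²*j = j³)
r = 22 (r = 3³ - 1*5 = 27 - 5 = 22)
v(p) = 5*p (v(p) = p + 4*p = 5*p)
((147 - 182) - 158)*v(r) = ((147 - 182) - 158)*(5*22) = (-35 - 158)*110 = -193*110 = -21230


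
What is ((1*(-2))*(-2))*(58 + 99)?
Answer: 628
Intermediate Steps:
((1*(-2))*(-2))*(58 + 99) = -2*(-2)*157 = 4*157 = 628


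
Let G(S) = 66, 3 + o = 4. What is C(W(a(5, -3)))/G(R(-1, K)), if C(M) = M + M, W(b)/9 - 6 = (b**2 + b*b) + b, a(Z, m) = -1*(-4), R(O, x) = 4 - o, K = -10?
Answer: 126/11 ≈ 11.455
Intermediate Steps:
o = 1 (o = -3 + 4 = 1)
R(O, x) = 3 (R(O, x) = 4 - 1*1 = 4 - 1 = 3)
a(Z, m) = 4
W(b) = 54 + 9*b + 18*b**2 (W(b) = 54 + 9*((b**2 + b*b) + b) = 54 + 9*((b**2 + b**2) + b) = 54 + 9*(2*b**2 + b) = 54 + 9*(b + 2*b**2) = 54 + (9*b + 18*b**2) = 54 + 9*b + 18*b**2)
C(M) = 2*M
C(W(a(5, -3)))/G(R(-1, K)) = (2*(54 + 9*4 + 18*4**2))/66 = (2*(54 + 36 + 18*16))*(1/66) = (2*(54 + 36 + 288))*(1/66) = (2*378)*(1/66) = 756*(1/66) = 126/11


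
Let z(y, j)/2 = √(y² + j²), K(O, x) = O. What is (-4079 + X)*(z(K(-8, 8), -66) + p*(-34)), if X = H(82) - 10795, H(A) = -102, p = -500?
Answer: -254592000 - 59904*√1105 ≈ -2.5658e+8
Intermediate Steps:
z(y, j) = 2*√(j² + y²) (z(y, j) = 2*√(y² + j²) = 2*√(j² + y²))
X = -10897 (X = -102 - 10795 = -10897)
(-4079 + X)*(z(K(-8, 8), -66) + p*(-34)) = (-4079 - 10897)*(2*√((-66)² + (-8)²) - 500*(-34)) = -14976*(2*√(4356 + 64) + 17000) = -14976*(2*√4420 + 17000) = -14976*(2*(2*√1105) + 17000) = -14976*(4*√1105 + 17000) = -14976*(17000 + 4*√1105) = -254592000 - 59904*√1105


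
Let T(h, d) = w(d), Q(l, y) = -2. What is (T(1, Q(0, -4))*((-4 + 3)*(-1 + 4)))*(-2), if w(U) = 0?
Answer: 0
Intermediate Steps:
T(h, d) = 0
(T(1, Q(0, -4))*((-4 + 3)*(-1 + 4)))*(-2) = (0*((-4 + 3)*(-1 + 4)))*(-2) = (0*(-1*3))*(-2) = (0*(-3))*(-2) = 0*(-2) = 0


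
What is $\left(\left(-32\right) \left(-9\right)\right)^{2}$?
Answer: $82944$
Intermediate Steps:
$\left(\left(-32\right) \left(-9\right)\right)^{2} = 288^{2} = 82944$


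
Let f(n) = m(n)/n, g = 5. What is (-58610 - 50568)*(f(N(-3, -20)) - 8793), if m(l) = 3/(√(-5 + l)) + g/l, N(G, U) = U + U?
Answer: 153600290051/160 - 54589*I*√5/100 ≈ 9.6e+8 - 1220.6*I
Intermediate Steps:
N(G, U) = 2*U
m(l) = 3/√(-5 + l) + 5/l (m(l) = 3/(√(-5 + l)) + 5/l = 3/√(-5 + l) + 5/l)
f(n) = (3/√(-5 + n) + 5/n)/n
(-58610 - 50568)*(f(N(-3, -20)) - 8793) = (-58610 - 50568)*((5/(2*(-20))² + 3/(((2*(-20)))*√(-5 + 2*(-20)))) - 8793) = -109178*((5/(-40)² + 3/(-40*√(-5 - 40))) - 8793) = -109178*((5*(1/1600) + 3*(-1/40)/√(-45)) - 8793) = -109178*((1/320 + 3*(-1/40)*(-I*√5/15)) - 8793) = -109178*((1/320 + I*√5/200) - 8793) = -109178*(-2813759/320 + I*√5/200) = 153600290051/160 - 54589*I*√5/100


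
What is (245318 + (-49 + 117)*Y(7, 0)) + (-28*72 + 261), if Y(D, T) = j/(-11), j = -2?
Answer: 2679329/11 ≈ 2.4358e+5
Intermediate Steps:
Y(D, T) = 2/11 (Y(D, T) = -2/(-11) = -2*(-1/11) = 2/11)
(245318 + (-49 + 117)*Y(7, 0)) + (-28*72 + 261) = (245318 + (-49 + 117)*(2/11)) + (-28*72 + 261) = (245318 + 68*(2/11)) + (-2016 + 261) = (245318 + 136/11) - 1755 = 2698634/11 - 1755 = 2679329/11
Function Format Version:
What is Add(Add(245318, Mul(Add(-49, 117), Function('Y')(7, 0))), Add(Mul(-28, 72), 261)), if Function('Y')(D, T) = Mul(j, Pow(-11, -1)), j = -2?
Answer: Rational(2679329, 11) ≈ 2.4358e+5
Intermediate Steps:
Function('Y')(D, T) = Rational(2, 11) (Function('Y')(D, T) = Mul(-2, Pow(-11, -1)) = Mul(-2, Rational(-1, 11)) = Rational(2, 11))
Add(Add(245318, Mul(Add(-49, 117), Function('Y')(7, 0))), Add(Mul(-28, 72), 261)) = Add(Add(245318, Mul(Add(-49, 117), Rational(2, 11))), Add(Mul(-28, 72), 261)) = Add(Add(245318, Mul(68, Rational(2, 11))), Add(-2016, 261)) = Add(Add(245318, Rational(136, 11)), -1755) = Add(Rational(2698634, 11), -1755) = Rational(2679329, 11)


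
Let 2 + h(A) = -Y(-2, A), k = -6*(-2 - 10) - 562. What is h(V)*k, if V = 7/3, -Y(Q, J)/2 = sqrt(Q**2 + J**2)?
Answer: 980 - 980*sqrt(85)/3 ≈ -2031.7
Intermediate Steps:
Y(Q, J) = -2*sqrt(J**2 + Q**2) (Y(Q, J) = -2*sqrt(Q**2 + J**2) = -2*sqrt(J**2 + Q**2))
k = -490 (k = -6*(-12) - 562 = 72 - 562 = -490)
V = 7/3 (V = 7*(1/3) = 7/3 ≈ 2.3333)
h(A) = -2 + 2*sqrt(4 + A**2) (h(A) = -2 - (-2)*sqrt(A**2 + (-2)**2) = -2 - (-2)*sqrt(A**2 + 4) = -2 - (-2)*sqrt(4 + A**2) = -2 + 2*sqrt(4 + A**2))
h(V)*k = (-2 + 2*sqrt(4 + (7/3)**2))*(-490) = (-2 + 2*sqrt(4 + 49/9))*(-490) = (-2 + 2*sqrt(85/9))*(-490) = (-2 + 2*(sqrt(85)/3))*(-490) = (-2 + 2*sqrt(85)/3)*(-490) = 980 - 980*sqrt(85)/3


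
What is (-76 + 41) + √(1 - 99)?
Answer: -35 + 7*I*√2 ≈ -35.0 + 9.8995*I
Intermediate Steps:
(-76 + 41) + √(1 - 99) = -35 + √(-98) = -35 + 7*I*√2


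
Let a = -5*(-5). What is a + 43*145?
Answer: 6260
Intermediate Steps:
a = 25
a + 43*145 = 25 + 43*145 = 25 + 6235 = 6260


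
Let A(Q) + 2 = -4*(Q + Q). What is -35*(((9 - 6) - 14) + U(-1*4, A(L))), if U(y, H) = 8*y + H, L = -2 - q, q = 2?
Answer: 455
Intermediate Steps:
L = -4 (L = -2 - 1*2 = -2 - 2 = -4)
A(Q) = -2 - 8*Q (A(Q) = -2 - 4*(Q + Q) = -2 - 8*Q)
U(y, H) = H + 8*y
-35*(((9 - 6) - 14) + U(-1*4, A(L))) = -35*(((9 - 6) - 14) + ((-2 - 8*(-4)) + 8*(-1*4))) = -35*((3 - 14) + ((-2 + 32) + 8*(-4))) = -35*(-11 + (30 - 32)) = -35*(-11 - 2) = -35*(-13) = 455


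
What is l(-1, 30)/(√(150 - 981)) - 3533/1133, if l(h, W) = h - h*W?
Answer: -3533/1133 - 29*I*√831/831 ≈ -3.1183 - 1.006*I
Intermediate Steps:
l(h, W) = h - W*h
l(-1, 30)/(√(150 - 981)) - 3533/1133 = (-(1 - 1*30))/(√(150 - 981)) - 3533/1133 = (-(1 - 30))/(√(-831)) - 3533*1/1133 = (-1*(-29))/((I*√831)) - 3533/1133 = 29*(-I*√831/831) - 3533/1133 = -29*I*√831/831 - 3533/1133 = -3533/1133 - 29*I*√831/831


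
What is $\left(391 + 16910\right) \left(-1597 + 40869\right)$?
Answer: $679444872$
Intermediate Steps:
$\left(391 + 16910\right) \left(-1597 + 40869\right) = 17301 \cdot 39272 = 679444872$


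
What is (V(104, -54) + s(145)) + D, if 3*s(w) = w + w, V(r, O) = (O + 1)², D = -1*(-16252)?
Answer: 57473/3 ≈ 19158.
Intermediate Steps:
D = 16252
V(r, O) = (1 + O)²
s(w) = 2*w/3 (s(w) = (w + w)/3 = (2*w)/3 = 2*w/3)
(V(104, -54) + s(145)) + D = ((1 - 54)² + (⅔)*145) + 16252 = ((-53)² + 290/3) + 16252 = (2809 + 290/3) + 16252 = 8717/3 + 16252 = 57473/3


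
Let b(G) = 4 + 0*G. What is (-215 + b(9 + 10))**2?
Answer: 44521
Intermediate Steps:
b(G) = 4 (b(G) = 4 + 0 = 4)
(-215 + b(9 + 10))**2 = (-215 + 4)**2 = (-211)**2 = 44521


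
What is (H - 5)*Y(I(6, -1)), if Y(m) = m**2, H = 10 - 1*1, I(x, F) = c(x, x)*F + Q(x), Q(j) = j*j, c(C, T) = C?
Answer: 3600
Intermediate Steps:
Q(j) = j**2
I(x, F) = x**2 + F*x (I(x, F) = x*F + x**2 = F*x + x**2 = x**2 + F*x)
H = 9 (H = 10 - 1 = 9)
(H - 5)*Y(I(6, -1)) = (9 - 5)*(6*(-1 + 6))**2 = 4*(6*5)**2 = 4*30**2 = 4*900 = 3600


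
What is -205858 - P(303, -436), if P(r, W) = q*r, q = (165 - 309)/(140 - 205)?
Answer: -13424402/65 ≈ -2.0653e+5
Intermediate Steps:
q = 144/65 (q = -144/(-65) = -144*(-1/65) = 144/65 ≈ 2.2154)
P(r, W) = 144*r/65
-205858 - P(303, -436) = -205858 - 144*303/65 = -205858 - 1*43632/65 = -205858 - 43632/65 = -13424402/65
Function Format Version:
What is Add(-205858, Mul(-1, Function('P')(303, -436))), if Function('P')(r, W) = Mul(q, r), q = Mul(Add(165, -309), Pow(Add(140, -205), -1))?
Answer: Rational(-13424402, 65) ≈ -2.0653e+5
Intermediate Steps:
q = Rational(144, 65) (q = Mul(-144, Pow(-65, -1)) = Mul(-144, Rational(-1, 65)) = Rational(144, 65) ≈ 2.2154)
Function('P')(r, W) = Mul(Rational(144, 65), r)
Add(-205858, Mul(-1, Function('P')(303, -436))) = Add(-205858, Mul(-1, Mul(Rational(144, 65), 303))) = Add(-205858, Mul(-1, Rational(43632, 65))) = Add(-205858, Rational(-43632, 65)) = Rational(-13424402, 65)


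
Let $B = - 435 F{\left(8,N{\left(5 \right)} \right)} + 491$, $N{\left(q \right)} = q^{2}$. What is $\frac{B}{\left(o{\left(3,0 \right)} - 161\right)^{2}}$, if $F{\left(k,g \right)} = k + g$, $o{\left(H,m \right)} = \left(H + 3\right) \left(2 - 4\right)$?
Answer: $- \frac{13864}{29929} \approx -0.46323$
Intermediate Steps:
$o{\left(H,m \right)} = -6 - 2 H$ ($o{\left(H,m \right)} = \left(3 + H\right) \left(-2\right) = -6 - 2 H$)
$F{\left(k,g \right)} = g + k$
$B = -13864$ ($B = - 435 \left(5^{2} + 8\right) + 491 = - 435 \left(25 + 8\right) + 491 = \left(-435\right) 33 + 491 = -14355 + 491 = -13864$)
$\frac{B}{\left(o{\left(3,0 \right)} - 161\right)^{2}} = - \frac{13864}{\left(\left(-6 - 6\right) - 161\right)^{2}} = - \frac{13864}{\left(-12 - 161\right)^{2}} = - \frac{13864}{\left(-173\right)^{2}} = - \frac{13864}{29929}$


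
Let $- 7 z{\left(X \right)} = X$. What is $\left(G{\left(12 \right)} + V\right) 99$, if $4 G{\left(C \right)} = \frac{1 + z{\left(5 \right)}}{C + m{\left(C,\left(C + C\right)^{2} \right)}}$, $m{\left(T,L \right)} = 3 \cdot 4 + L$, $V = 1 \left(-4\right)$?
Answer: $- \frac{1108767}{2800} \approx -395.99$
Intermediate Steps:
$z{\left(X \right)} = - \frac{X}{7}$
$V = -4$
$m{\left(T,L \right)} = 12 + L$
$G{\left(C \right)} = \frac{1}{14 \left(12 + C + 4 C^{2}\right)}$ ($G{\left(C \right)} = \frac{\left(1 - \frac{5}{7}\right) \frac{1}{C + \left(12 + \left(C + C\right)^{2}\right)}}{4} = \frac{\left(1 - \frac{5}{7}\right) \frac{1}{C + \left(12 + \left(2 C\right)^{2}\right)}}{4} = \frac{\frac{2}{7} \frac{1}{C + \left(12 + 4 C^{2}\right)}}{4} = \frac{\frac{2}{7} \frac{1}{12 + C + 4 C^{2}}}{4} = \frac{1}{14 \left(12 + C + 4 C^{2}\right)}$)
$\left(G{\left(12 \right)} + V\right) 99 = \left(\frac{1}{14 \left(12 + 12 + 4 \cdot 12^{2}\right)} - 4\right) 99 = \left(\frac{1}{14 \left(12 + 12 + 4 \cdot 144\right)} - 4\right) 99 = \left(\frac{1}{14 \left(12 + 12 + 576\right)} - 4\right) 99 = \left(\frac{1}{14 \cdot 600} - 4\right) 99 = \left(\frac{1}{14} \cdot \frac{1}{600} - 4\right) 99 = \left(\frac{1}{8400} - 4\right) 99 = \left(- \frac{33599}{8400}\right) 99 = - \frac{1108767}{2800}$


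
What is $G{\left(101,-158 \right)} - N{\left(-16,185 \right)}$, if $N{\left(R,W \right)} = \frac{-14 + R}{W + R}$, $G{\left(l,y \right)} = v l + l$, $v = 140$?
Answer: $\frac{2406759}{169} \approx 14241.0$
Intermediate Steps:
$G{\left(l,y \right)} = 141 l$ ($G{\left(l,y \right)} = 140 l + l = 141 l$)
$N{\left(R,W \right)} = \frac{-14 + R}{R + W}$
$G{\left(101,-158 \right)} - N{\left(-16,185 \right)} = 141 \cdot 101 - \frac{-14 - 16}{-16 + 185} = 14241 - \frac{1}{169} \left(-30\right) = 14241 - - \frac{30}{169} = 14241 + \frac{30}{169} = \frac{2406759}{169}$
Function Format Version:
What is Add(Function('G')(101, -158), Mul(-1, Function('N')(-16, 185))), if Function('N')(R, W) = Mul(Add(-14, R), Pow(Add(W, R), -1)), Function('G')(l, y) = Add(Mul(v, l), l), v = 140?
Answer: Rational(2406759, 169) ≈ 14241.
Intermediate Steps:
Function('G')(l, y) = Mul(141, l) (Function('G')(l, y) = Add(Mul(140, l), l) = Mul(141, l))
Function('N')(R, W) = Mul(Pow(Add(R, W), -1), Add(-14, R)) (Function('N')(R, W) = Mul(Add(-14, R), Pow(Add(R, W), -1)) = Mul(Pow(Add(R, W), -1), Add(-14, R)))
Add(Function('G')(101, -158), Mul(-1, Function('N')(-16, 185))) = Add(Mul(141, 101), Mul(-1, Mul(Pow(Add(-16, 185), -1), Add(-14, -16)))) = Add(14241, Mul(-1, Mul(Pow(169, -1), -30))) = Add(14241, Mul(-1, Mul(Rational(1, 169), -30))) = Add(14241, Mul(-1, Rational(-30, 169))) = Add(14241, Rational(30, 169)) = Rational(2406759, 169)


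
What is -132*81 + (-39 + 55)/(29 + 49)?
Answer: -416980/39 ≈ -10692.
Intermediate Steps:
-132*81 + (-39 + 55)/(29 + 49) = -10692 + 16/78 = -10692 + 16*(1/78) = -10692 + 8/39 = -416980/39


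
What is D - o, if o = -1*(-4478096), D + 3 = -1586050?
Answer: -6064149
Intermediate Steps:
D = -1586053 (D = -3 - 1586050 = -1586053)
o = 4478096
D - o = -1586053 - 1*4478096 = -1586053 - 4478096 = -6064149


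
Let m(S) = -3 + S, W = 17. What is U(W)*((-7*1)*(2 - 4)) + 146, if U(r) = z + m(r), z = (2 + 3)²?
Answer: 692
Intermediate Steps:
z = 25 (z = 5² = 25)
U(r) = 22 + r (U(r) = 25 + (-3 + r) = 22 + r)
U(W)*((-7*1)*(2 - 4)) + 146 = (22 + 17)*((-7*1)*(2 - 4)) + 146 = 39*(-7*(-2)) + 146 = 39*14 + 146 = 546 + 146 = 692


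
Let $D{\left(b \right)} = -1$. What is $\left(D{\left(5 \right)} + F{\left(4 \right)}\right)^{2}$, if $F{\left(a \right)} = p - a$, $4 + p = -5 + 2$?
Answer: $144$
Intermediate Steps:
$p = -7$ ($p = -4 + \left(-5 + 2\right) = -4 - 3 = -7$)
$F{\left(a \right)} = -7 - a$
$\left(D{\left(5 \right)} + F{\left(4 \right)}\right)^{2} = \left(-1 - 11\right)^{2} = \left(-12\right)^{2} = 144$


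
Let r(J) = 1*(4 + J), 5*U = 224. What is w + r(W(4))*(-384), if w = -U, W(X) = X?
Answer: -15584/5 ≈ -3116.8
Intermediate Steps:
U = 224/5 (U = (1/5)*224 = 224/5 ≈ 44.800)
w = -224/5 (w = -1*224/5 = -224/5 ≈ -44.800)
r(J) = 4 + J
w + r(W(4))*(-384) = -224/5 + (4 + 4)*(-384) = -224/5 + 8*(-384) = -224/5 - 3072 = -15584/5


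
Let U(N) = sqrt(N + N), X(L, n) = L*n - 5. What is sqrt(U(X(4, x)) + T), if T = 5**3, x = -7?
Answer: sqrt(125 + I*sqrt(66)) ≈ 11.186 + 0.36313*I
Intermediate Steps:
X(L, n) = -5 + L*n
U(N) = sqrt(2)*sqrt(N) (U(N) = sqrt(2*N) = sqrt(2)*sqrt(N))
T = 125
sqrt(U(X(4, x)) + T) = sqrt(sqrt(2)*sqrt(-5 + 4*(-7)) + 125) = sqrt(sqrt(2)*sqrt(-5 - 28) + 125) = sqrt(sqrt(2)*sqrt(-33) + 125) = sqrt(sqrt(2)*(I*sqrt(33)) + 125) = sqrt(I*sqrt(66) + 125) = sqrt(125 + I*sqrt(66))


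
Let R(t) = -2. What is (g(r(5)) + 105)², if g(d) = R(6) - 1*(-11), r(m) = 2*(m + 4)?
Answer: 12996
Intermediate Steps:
r(m) = 8 + 2*m (r(m) = 2*(4 + m) = 8 + 2*m)
g(d) = 9 (g(d) = -2 - 1*(-11) = -2 + 11 = 9)
(g(r(5)) + 105)² = (9 + 105)² = 114² = 12996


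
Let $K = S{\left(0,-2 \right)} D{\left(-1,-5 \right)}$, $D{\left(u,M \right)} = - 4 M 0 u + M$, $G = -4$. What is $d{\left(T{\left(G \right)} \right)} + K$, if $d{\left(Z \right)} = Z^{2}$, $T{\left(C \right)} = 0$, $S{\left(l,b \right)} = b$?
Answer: $10$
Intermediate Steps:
$D{\left(u,M \right)} = M$ ($D{\left(u,M \right)} = 0 u + M = 0 + M = M$)
$K = 10$ ($K = \left(-2\right) \left(-5\right) = 10$)
$d{\left(T{\left(G \right)} \right)} + K = 0^{2} + 10 = 0 + 10 = 10$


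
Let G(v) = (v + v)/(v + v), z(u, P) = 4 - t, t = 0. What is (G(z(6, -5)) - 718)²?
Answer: 514089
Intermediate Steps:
z(u, P) = 4 (z(u, P) = 4 - 1*0 = 4 + 0 = 4)
G(v) = 1 (G(v) = (2*v)/((2*v)) = (2*v)*(1/(2*v)) = 1)
(G(z(6, -5)) - 718)² = (1 - 718)² = (-717)² = 514089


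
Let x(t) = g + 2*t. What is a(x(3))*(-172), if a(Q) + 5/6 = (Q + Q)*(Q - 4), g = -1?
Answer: -4730/3 ≈ -1576.7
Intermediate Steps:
x(t) = -1 + 2*t
a(Q) = -⅚ + 2*Q*(-4 + Q) (a(Q) = -⅚ + (Q + Q)*(Q - 4) = -⅚ + (2*Q)*(-4 + Q) = -⅚ + 2*Q*(-4 + Q))
a(x(3))*(-172) = (-⅚ - 8*(-1 + 2*3) + 2*(-1 + 2*3)²)*(-172) = (-⅚ - 8*(-1 + 6) + 2*(-1 + 6)²)*(-172) = (-⅚ - 8*5 + 2*5²)*(-172) = (-⅚ - 40 + 2*25)*(-172) = (-⅚ - 40 + 50)*(-172) = (55/6)*(-172) = -4730/3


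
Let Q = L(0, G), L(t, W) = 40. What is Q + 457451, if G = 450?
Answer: 457491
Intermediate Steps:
Q = 40
Q + 457451 = 40 + 457451 = 457491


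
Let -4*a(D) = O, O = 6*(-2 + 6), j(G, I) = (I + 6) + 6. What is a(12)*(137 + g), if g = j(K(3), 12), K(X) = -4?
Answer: -966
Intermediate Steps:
j(G, I) = 12 + I (j(G, I) = (6 + I) + 6 = 12 + I)
g = 24 (g = 12 + 12 = 24)
O = 24 (O = 6*4 = 24)
a(D) = -6 (a(D) = -¼*24 = -6)
a(12)*(137 + g) = -6*(137 + 24) = -6*161 = -966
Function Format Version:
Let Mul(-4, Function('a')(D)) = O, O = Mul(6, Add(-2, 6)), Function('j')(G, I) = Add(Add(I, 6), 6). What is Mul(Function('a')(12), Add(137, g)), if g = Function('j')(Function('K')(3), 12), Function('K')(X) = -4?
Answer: -966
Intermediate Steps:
Function('j')(G, I) = Add(12, I) (Function('j')(G, I) = Add(Add(6, I), 6) = Add(12, I))
g = 24 (g = Add(12, 12) = 24)
O = 24 (O = Mul(6, 4) = 24)
Function('a')(D) = -6 (Function('a')(D) = Mul(Rational(-1, 4), 24) = -6)
Mul(Function('a')(12), Add(137, g)) = Mul(-6, Add(137, 24)) = Mul(-6, 161) = -966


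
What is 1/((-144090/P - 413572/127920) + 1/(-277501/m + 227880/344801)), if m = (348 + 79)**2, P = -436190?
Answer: -10787533304346128460/43841087168237173441 ≈ -0.24606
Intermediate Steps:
m = 182329 (m = 427**2 = 182329)
1/((-144090/P - 413572/127920) + 1/(-277501/m + 227880/344801)) = 1/((-144090/(-436190) - 413572/127920) + 1/(-277501/182329 + 227880/344801)) = 1/((-144090*(-1/436190) - 413572*1/127920) + 1/(-277501*1/182329 + 227880*(1/344801))) = 1/((14409/43619 - 103393/31980) + 1/(-39643/26047 + 227880/344801)) = 1/(-4049099447/1394935620 + 1/(-7733355683/8981031647)) = 1/(-4049099447/1394935620 - 8981031647/7733355683) = 1/(-43841087168237173441/10787533304346128460) = -10787533304346128460/43841087168237173441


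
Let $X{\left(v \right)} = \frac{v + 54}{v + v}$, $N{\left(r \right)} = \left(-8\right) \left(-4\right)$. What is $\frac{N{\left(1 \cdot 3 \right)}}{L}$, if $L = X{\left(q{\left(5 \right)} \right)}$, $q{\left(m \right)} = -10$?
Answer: $- \frac{160}{11} \approx -14.545$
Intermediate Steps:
$N{\left(r \right)} = 32$
$X{\left(v \right)} = \frac{54 + v}{2 v}$
$L = - \frac{11}{5}$ ($L = \frac{54 - 10}{2 \left(-10\right)} = \frac{1}{2} \left(- \frac{1}{10}\right) 44 = - \frac{11}{5} \approx -2.2$)
$\frac{N{\left(1 \cdot 3 \right)}}{L} = \frac{32}{- \frac{11}{5}} = 32 \left(- \frac{5}{11}\right) = - \frac{160}{11}$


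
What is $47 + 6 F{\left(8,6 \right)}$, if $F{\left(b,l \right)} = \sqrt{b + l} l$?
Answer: $47 + 36 \sqrt{14} \approx 181.7$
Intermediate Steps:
$F{\left(b,l \right)} = l \sqrt{b + l}$
$47 + 6 F{\left(8,6 \right)} = 47 + 6 \cdot 6 \sqrt{8 + 6} = 47 + 6 \cdot 6 \sqrt{14} = 47 + 36 \sqrt{14}$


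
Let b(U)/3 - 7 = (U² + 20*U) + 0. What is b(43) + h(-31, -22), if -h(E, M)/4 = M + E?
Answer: 8360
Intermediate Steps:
h(E, M) = -4*E - 4*M (h(E, M) = -4*(M + E) = -4*(E + M) = -4*E - 4*M)
b(U) = 21 + 3*U² + 60*U (b(U) = 21 + 3*((U² + 20*U) + 0) = 21 + 3*(U² + 20*U) = 21 + (3*U² + 60*U) = 21 + 3*U² + 60*U)
b(43) + h(-31, -22) = (21 + 3*43² + 60*43) + (-4*(-31) - 4*(-22)) = (21 + 3*1849 + 2580) + (124 + 88) = (21 + 5547 + 2580) + 212 = 8148 + 212 = 8360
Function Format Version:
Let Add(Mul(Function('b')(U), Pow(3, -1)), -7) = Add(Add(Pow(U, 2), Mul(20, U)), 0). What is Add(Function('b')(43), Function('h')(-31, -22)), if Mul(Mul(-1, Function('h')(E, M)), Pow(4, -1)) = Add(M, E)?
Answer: 8360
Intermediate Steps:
Function('h')(E, M) = Add(Mul(-4, E), Mul(-4, M)) (Function('h')(E, M) = Mul(-4, Add(M, E)) = Mul(-4, Add(E, M)) = Add(Mul(-4, E), Mul(-4, M)))
Function('b')(U) = Add(21, Mul(3, Pow(U, 2)), Mul(60, U)) (Function('b')(U) = Add(21, Mul(3, Add(Add(Pow(U, 2), Mul(20, U)), 0))) = Add(21, Mul(3, Add(Pow(U, 2), Mul(20, U)))) = Add(21, Add(Mul(3, Pow(U, 2)), Mul(60, U))) = Add(21, Mul(3, Pow(U, 2)), Mul(60, U)))
Add(Function('b')(43), Function('h')(-31, -22)) = Add(Add(21, Mul(3, Pow(43, 2)), Mul(60, 43)), Add(Mul(-4, -31), Mul(-4, -22))) = Add(Add(21, Mul(3, 1849), 2580), Add(124, 88)) = Add(Add(21, 5547, 2580), 212) = Add(8148, 212) = 8360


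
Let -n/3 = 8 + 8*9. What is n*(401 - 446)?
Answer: 10800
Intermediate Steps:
n = -240 (n = -3*(8 + 8*9) = -3*(8 + 72) = -3*80 = -240)
n*(401 - 446) = -240*(401 - 446) = -240*(-45) = 10800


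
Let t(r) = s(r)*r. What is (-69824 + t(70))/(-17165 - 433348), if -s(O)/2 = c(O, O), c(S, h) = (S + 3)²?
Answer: 815884/450513 ≈ 1.8110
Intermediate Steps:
c(S, h) = (3 + S)²
s(O) = -2*(3 + O)²
t(r) = -2*r*(3 + r)² (t(r) = (-2*(3 + r)²)*r = -2*r*(3 + r)²)
(-69824 + t(70))/(-17165 - 433348) = (-69824 - 2*70*(3 + 70)²)/(-17165 - 433348) = (-69824 - 2*70*73²)/(-450513) = (-69824 - 2*70*5329)*(-1/450513) = (-69824 - 746060)*(-1/450513) = -815884*(-1/450513) = 815884/450513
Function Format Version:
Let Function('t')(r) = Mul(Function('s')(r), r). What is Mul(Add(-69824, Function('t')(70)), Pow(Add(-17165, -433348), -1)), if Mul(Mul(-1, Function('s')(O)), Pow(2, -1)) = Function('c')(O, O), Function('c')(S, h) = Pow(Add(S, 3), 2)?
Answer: Rational(815884, 450513) ≈ 1.8110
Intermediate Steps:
Function('c')(S, h) = Pow(Add(3, S), 2)
Function('s')(O) = Mul(-2, Pow(Add(3, O), 2))
Function('t')(r) = Mul(-2, r, Pow(Add(3, r), 2)) (Function('t')(r) = Mul(Mul(-2, Pow(Add(3, r), 2)), r) = Mul(-2, r, Pow(Add(3, r), 2)))
Mul(Add(-69824, Function('t')(70)), Pow(Add(-17165, -433348), -1)) = Mul(Add(-69824, Mul(-2, 70, Pow(Add(3, 70), 2))), Pow(Add(-17165, -433348), -1)) = Mul(Add(-69824, Mul(-2, 70, Pow(73, 2))), Pow(-450513, -1)) = Mul(Add(-69824, Mul(-2, 70, 5329)), Rational(-1, 450513)) = Mul(Add(-69824, -746060), Rational(-1, 450513)) = Mul(-815884, Rational(-1, 450513)) = Rational(815884, 450513)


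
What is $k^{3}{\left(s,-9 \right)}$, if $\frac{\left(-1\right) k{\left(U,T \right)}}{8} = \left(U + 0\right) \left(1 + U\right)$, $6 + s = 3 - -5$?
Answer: $-110592$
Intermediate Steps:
$s = 2$ ($s = -6 + \left(3 - -5\right) = -6 + \left(3 + 5\right) = -6 + 8 = 2$)
$k{\left(U,T \right)} = - 8 U \left(1 + U\right)$ ($k{\left(U,T \right)} = - 8 \left(U + 0\right) \left(1 + U\right) = - 8 U \left(1 + U\right)$)
$k^{3}{\left(s,-9 \right)} = \left(\left(-8\right) 2 \left(1 + 2\right)\right)^{3} = \left(\left(-8\right) 2 \cdot 3\right)^{3} = \left(-48\right)^{3} = -110592$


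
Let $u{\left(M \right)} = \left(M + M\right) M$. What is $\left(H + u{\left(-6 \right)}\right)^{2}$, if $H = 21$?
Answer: $8649$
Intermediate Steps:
$u{\left(M \right)} = 2 M^{2}$ ($u{\left(M \right)} = 2 M M = 2 M^{2}$)
$\left(H + u{\left(-6 \right)}\right)^{2} = \left(21 + 2 \left(-6\right)^{2}\right)^{2} = \left(21 + 2 \cdot 36\right)^{2} = \left(21 + 72\right)^{2} = 93^{2} = 8649$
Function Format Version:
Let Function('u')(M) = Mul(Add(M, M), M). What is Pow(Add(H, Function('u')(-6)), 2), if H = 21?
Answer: 8649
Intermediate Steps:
Function('u')(M) = Mul(2, Pow(M, 2)) (Function('u')(M) = Mul(Mul(2, M), M) = Mul(2, Pow(M, 2)))
Pow(Add(H, Function('u')(-6)), 2) = Pow(Add(21, Mul(2, Pow(-6, 2))), 2) = Pow(Add(21, Mul(2, 36)), 2) = Pow(Add(21, 72), 2) = Pow(93, 2) = 8649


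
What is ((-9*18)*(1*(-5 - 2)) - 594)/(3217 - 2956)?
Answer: 60/29 ≈ 2.0690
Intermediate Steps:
((-9*18)*(1*(-5 - 2)) - 594)/(3217 - 2956) = (-162*(-7) - 594)/261 = (-162*(-7) - 594)*(1/261) = (1134 - 594)*(1/261) = 540*(1/261) = 60/29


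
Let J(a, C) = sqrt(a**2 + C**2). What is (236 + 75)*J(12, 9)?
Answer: 4665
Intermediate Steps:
J(a, C) = sqrt(C**2 + a**2)
(236 + 75)*J(12, 9) = (236 + 75)*sqrt(9**2 + 12**2) = 311*sqrt(81 + 144) = 311*sqrt(225) = 311*15 = 4665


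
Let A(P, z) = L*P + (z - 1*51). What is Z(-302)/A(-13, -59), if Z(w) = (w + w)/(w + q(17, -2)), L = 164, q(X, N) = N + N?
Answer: -151/171513 ≈ -0.00088040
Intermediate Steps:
q(X, N) = 2*N
Z(w) = 2*w/(-4 + w) (Z(w) = (w + w)/(w + 2*(-2)) = (2*w)/(w - 4) = (2*w)/(-4 + w) = 2*w/(-4 + w))
A(P, z) = -51 + z + 164*P (A(P, z) = 164*P + (z - 1*51) = 164*P + (z - 51) = 164*P + (-51 + z) = -51 + z + 164*P)
Z(-302)/A(-13, -59) = (2*(-302)/(-4 - 302))/(-51 - 59 + 164*(-13)) = (2*(-302)/(-306))/(-51 - 59 - 2132) = (2*(-302)*(-1/306))/(-2242) = (302/153)*(-1/2242) = -151/171513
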